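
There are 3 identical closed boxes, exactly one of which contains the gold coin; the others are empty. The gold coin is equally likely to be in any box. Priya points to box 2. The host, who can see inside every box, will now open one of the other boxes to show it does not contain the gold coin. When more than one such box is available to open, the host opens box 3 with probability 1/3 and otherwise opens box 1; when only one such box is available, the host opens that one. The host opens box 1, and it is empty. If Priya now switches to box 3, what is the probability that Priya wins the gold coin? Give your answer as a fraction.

Consider each possible location of the gold coin in turn.
If it is in box 1 (prior 1/3): the host opened box 1, so this case is ruled out; weight (1/3)·0 = 0.
If it is in box 2 (prior 1/3): box 3 is available but not opened, probability 2/3; weight (1/3)·(2/3) = 2/9.
If it is in box 3 (prior 1/3): only box 1 is available, probability 1; weight (1/3)·1 = 1/3.
The weights sum to 5/9.
So P(the gold coin in box 3 | the host opened box 1) = (1/3) / (5/9) = 3/5.

3/5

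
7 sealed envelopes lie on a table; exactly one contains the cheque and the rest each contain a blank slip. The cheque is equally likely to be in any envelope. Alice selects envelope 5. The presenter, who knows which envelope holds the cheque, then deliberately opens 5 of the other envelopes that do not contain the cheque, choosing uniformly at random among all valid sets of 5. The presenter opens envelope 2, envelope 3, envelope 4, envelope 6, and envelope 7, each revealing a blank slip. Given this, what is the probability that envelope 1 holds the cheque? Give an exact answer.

Condition on the true location of the cheque.
If it is in envelope 1 (prior 1/7): the presenter has no choice, probability 1; weight (1/7)·1 = 1/7.
If it is in any of envelopes 2, 3, 4, 6, and 7 (prior 1/7 each): that envelope was opened and seen not to hold the prize — ruled out; weight (1/7)·0 = 0 each.
If it is in envelope 5 (prior 1/7): the presenter has 6 equally likely choices, so probability 1/6; weight (1/7)·(1/6) = 1/42.
The weights sum to 1/6.
So P(the cheque in envelope 1 | the presenter opened envelope 2, envelope 3, envelope 4, envelope 6, and envelope 7) = (1/7) / (1/6) = 6/7.

6/7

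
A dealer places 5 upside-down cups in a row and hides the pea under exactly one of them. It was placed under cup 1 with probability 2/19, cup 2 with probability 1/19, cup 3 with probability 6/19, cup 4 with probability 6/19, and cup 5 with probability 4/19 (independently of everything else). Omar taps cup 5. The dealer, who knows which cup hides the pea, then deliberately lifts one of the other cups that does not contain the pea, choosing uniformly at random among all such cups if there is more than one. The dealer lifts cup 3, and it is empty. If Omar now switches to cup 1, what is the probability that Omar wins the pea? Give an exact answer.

1/6

Condition on the true location of the pea.
If it is under cup 1 (prior 2/19): the dealer has 3 equally likely choices, so probability 1/3; weight (2/19)·(1/3) = 2/57.
If it is under cup 2 (prior 1/19): the dealer has 3 equally likely choices, so probability 1/3; weight (1/19)·(1/3) = 1/57.
If it is under cup 3 (prior 6/19): the dealer opened cup 3, so this case is ruled out; weight (6/19)·0 = 0.
If it is under cup 4 (prior 6/19): the dealer has 3 equally likely choices, so probability 1/3; weight (6/19)·(1/3) = 2/19.
If it is under cup 5 (prior 4/19): the dealer has 4 equally likely choices, so probability 1/4; weight (4/19)·(1/4) = 1/19.
The weights sum to 4/19.
So P(the pea under cup 1 | the dealer opened cup 3) = (2/57) / (4/19) = 1/6.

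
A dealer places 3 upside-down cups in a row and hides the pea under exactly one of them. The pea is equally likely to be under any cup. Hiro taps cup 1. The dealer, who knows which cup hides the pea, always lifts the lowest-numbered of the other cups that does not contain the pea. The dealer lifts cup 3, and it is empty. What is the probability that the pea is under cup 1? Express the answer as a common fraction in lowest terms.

Apply Bayes' rule, conditioning on where the pea actually is.
If it is under cup 1 (prior 1/3): the dealer would have opened cup 2 instead, probability 0; weight (1/3)·0 = 0.
If it is under cup 2 (prior 1/3): cup 3 is the lowest-numbered option available, probability 1; weight (1/3)·1 = 1/3.
If it is under cup 3 (prior 1/3): the dealer opened cup 3, so this case is ruled out; weight (1/3)·0 = 0.
The weights sum to 1/3.
So P(the pea under cup 1 | the dealer opened cup 3) = 0 / (1/3) = 0.

0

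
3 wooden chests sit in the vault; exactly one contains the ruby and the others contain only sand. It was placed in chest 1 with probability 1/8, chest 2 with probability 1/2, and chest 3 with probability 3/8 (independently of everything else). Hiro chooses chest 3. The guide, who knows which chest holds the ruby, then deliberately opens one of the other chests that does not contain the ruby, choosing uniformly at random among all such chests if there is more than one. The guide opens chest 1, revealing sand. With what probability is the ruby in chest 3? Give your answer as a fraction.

3/11

Condition on the true location of the ruby.
If it is in chest 1 (prior 1/8): the guide opened chest 1, so this case is ruled out; weight (1/8)·0 = 0.
If it is in chest 2 (prior 1/2): the guide has no choice, probability 1; weight (1/2)·1 = 1/2.
If it is in chest 3 (prior 3/8): the guide has 2 equally likely choices, so probability 1/2; weight (3/8)·(1/2) = 3/16.
The weights sum to 11/16.
So P(the ruby in chest 3 | the guide opened chest 1) = (3/16) / (11/16) = 3/11.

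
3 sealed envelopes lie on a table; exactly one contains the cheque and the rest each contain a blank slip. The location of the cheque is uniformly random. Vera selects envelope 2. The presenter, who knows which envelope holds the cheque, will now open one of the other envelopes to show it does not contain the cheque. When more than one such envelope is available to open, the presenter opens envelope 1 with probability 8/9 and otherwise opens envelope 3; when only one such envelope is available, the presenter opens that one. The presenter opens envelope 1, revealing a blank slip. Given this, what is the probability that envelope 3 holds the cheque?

Consider each possible location of the cheque in turn.
If it is in envelope 1 (prior 1/3): the presenter opened envelope 1, so this case is ruled out; weight (1/3)·0 = 0.
If it is in envelope 2 (prior 1/3): envelope 1 is available, opened with probability 8/9; weight (1/3)·(8/9) = 8/27.
If it is in envelope 3 (prior 1/3): only envelope 1 is available, probability 1; weight (1/3)·1 = 1/3.
The weights sum to 17/27.
So P(the cheque in envelope 3 | the presenter opened envelope 1) = (1/3) / (17/27) = 9/17.

9/17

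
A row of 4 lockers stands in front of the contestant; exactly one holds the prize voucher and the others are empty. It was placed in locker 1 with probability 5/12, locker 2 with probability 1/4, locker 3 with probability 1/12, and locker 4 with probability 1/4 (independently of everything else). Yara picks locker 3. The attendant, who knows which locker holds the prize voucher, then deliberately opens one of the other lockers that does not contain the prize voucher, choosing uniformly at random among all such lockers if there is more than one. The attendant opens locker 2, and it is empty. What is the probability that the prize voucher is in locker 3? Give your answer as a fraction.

Apply Bayes' rule, conditioning on where the prize voucher actually is.
If it is in locker 1 (prior 5/12): the attendant has 2 equally likely choices, so probability 1/2; weight (5/12)·(1/2) = 5/24.
If it is in locker 2 (prior 1/4): the attendant opened locker 2, so this case is ruled out; weight (1/4)·0 = 0.
If it is in locker 3 (prior 1/12): the attendant has 3 equally likely choices, so probability 1/3; weight (1/12)·(1/3) = 1/36.
If it is in locker 4 (prior 1/4): the attendant has 2 equally likely choices, so probability 1/2; weight (1/4)·(1/2) = 1/8.
The weights sum to 13/36.
So P(the prize voucher in locker 3 | the attendant opened locker 2) = (1/36) / (13/36) = 1/13.

1/13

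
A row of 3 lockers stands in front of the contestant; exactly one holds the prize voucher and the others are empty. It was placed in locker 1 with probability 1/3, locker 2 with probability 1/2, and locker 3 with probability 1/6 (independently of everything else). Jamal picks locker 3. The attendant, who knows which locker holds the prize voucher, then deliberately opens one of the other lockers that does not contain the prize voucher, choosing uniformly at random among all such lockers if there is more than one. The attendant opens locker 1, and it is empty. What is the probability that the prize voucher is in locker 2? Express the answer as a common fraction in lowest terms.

Consider each possible location of the prize voucher in turn.
If it is in locker 1 (prior 1/3): the attendant opened locker 1, so this case is ruled out; weight (1/3)·0 = 0.
If it is in locker 2 (prior 1/2): the attendant has no choice, probability 1; weight (1/2)·1 = 1/2.
If it is in locker 3 (prior 1/6): the attendant has 2 equally likely choices, so probability 1/2; weight (1/6)·(1/2) = 1/12.
The weights sum to 7/12.
So P(the prize voucher in locker 2 | the attendant opened locker 1) = (1/2) / (7/12) = 6/7.

6/7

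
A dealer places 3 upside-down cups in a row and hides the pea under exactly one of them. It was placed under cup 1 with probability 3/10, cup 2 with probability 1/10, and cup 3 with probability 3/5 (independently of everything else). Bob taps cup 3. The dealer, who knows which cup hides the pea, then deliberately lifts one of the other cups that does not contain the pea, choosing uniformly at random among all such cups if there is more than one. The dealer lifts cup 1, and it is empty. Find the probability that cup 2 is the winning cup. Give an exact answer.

1/4

Condition on the true location of the pea.
If it is under cup 1 (prior 3/10): the dealer opened cup 1, so this case is ruled out; weight (3/10)·0 = 0.
If it is under cup 2 (prior 1/10): the dealer has no choice, probability 1; weight (1/10)·1 = 1/10.
If it is under cup 3 (prior 3/5): the dealer has 2 equally likely choices, so probability 1/2; weight (3/5)·(1/2) = 3/10.
The weights sum to 2/5.
So P(the pea under cup 2 | the dealer opened cup 1) = (1/10) / (2/5) = 1/4.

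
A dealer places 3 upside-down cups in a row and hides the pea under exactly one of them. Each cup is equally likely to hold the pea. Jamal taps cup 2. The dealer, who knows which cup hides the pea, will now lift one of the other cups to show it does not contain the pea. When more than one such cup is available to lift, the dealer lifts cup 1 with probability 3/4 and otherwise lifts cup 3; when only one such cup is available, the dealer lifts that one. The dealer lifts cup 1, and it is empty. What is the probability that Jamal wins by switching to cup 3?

Apply Bayes' rule, conditioning on where the pea actually is.
If it is under cup 1 (prior 1/3): the dealer opened cup 1, so this case is ruled out; weight (1/3)·0 = 0.
If it is under cup 2 (prior 1/3): cup 1 is available, opened with probability 3/4; weight (1/3)·(3/4) = 1/4.
If it is under cup 3 (prior 1/3): only cup 1 is available, probability 1; weight (1/3)·1 = 1/3.
The weights sum to 7/12.
So P(the pea under cup 3 | the dealer opened cup 1) = (1/3) / (7/12) = 4/7.

4/7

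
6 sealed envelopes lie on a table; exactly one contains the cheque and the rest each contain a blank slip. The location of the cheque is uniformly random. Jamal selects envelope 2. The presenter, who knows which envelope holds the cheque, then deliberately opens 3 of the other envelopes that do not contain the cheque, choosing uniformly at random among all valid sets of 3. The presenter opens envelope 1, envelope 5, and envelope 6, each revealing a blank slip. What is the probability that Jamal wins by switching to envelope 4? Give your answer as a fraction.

Consider each possible location of the cheque in turn.
If it is in any of envelopes 1, 5, and 6 (prior 1/6 each): that envelope was opened and seen not to hold the prize — ruled out; weight (1/6)·0 = 0 each.
If it is in envelope 2 (prior 1/6): the presenter has 10 equally likely choices, so probability 1/10; weight (1/6)·(1/10) = 1/60.
If it is in either of envelopes 3 and 4 (prior 1/6 each): the presenter has 4 equally likely choices, so probability 1/4; weight (1/6)·(1/4) = 1/24 each.
The weights sum to 1/10.
So P(the cheque in envelope 4 | the presenter opened envelope 1, envelope 5, and envelope 6) = (1/24) / (1/10) = 5/12.

5/12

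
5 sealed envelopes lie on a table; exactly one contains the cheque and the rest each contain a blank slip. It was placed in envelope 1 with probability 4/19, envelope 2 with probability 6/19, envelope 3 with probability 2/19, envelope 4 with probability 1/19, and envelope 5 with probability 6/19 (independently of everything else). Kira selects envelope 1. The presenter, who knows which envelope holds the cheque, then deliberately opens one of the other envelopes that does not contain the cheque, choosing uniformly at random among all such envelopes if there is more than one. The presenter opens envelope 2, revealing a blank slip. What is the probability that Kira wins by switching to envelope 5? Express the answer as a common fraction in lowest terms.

Consider each possible location of the cheque in turn.
If it is in envelope 1 (prior 4/19): the presenter has 4 equally likely choices, so probability 1/4; weight (4/19)·(1/4) = 1/19.
If it is in envelope 2 (prior 6/19): the presenter opened envelope 2, so this case is ruled out; weight (6/19)·0 = 0.
If it is in envelope 3 (prior 2/19): the presenter has 3 equally likely choices, so probability 1/3; weight (2/19)·(1/3) = 2/57.
If it is in envelope 4 (prior 1/19): the presenter has 3 equally likely choices, so probability 1/3; weight (1/19)·(1/3) = 1/57.
If it is in envelope 5 (prior 6/19): the presenter has 3 equally likely choices, so probability 1/3; weight (6/19)·(1/3) = 2/19.
The weights sum to 4/19.
So P(the cheque in envelope 5 | the presenter opened envelope 2) = (2/19) / (4/19) = 1/2.

1/2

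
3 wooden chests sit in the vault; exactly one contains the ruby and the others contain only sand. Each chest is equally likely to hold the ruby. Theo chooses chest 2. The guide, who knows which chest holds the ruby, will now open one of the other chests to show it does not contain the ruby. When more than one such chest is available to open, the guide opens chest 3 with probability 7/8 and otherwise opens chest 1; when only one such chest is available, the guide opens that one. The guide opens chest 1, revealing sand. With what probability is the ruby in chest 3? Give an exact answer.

Apply Bayes' rule, conditioning on where the ruby actually is.
If it is in chest 1 (prior 1/3): the guide opened chest 1, so this case is ruled out; weight (1/3)·0 = 0.
If it is in chest 2 (prior 1/3): chest 3 is available but not opened, probability 1/8; weight (1/3)·(1/8) = 1/24.
If it is in chest 3 (prior 1/3): only chest 1 is available, probability 1; weight (1/3)·1 = 1/3.
The weights sum to 3/8.
So P(the ruby in chest 3 | the guide opened chest 1) = (1/3) / (3/8) = 8/9.

8/9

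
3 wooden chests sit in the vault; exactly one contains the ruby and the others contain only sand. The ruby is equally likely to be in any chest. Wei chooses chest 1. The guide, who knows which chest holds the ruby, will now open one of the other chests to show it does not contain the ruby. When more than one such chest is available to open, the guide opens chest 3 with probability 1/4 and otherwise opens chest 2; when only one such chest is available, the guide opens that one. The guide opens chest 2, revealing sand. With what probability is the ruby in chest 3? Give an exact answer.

4/7

Apply Bayes' rule, conditioning on where the ruby actually is.
If it is in chest 1 (prior 1/3): chest 3 is available but not opened, probability 3/4; weight (1/3)·(3/4) = 1/4.
If it is in chest 2 (prior 1/3): the guide opened chest 2, so this case is ruled out; weight (1/3)·0 = 0.
If it is in chest 3 (prior 1/3): only chest 2 is available, probability 1; weight (1/3)·1 = 1/3.
The weights sum to 7/12.
So P(the ruby in chest 3 | the guide opened chest 2) = (1/3) / (7/12) = 4/7.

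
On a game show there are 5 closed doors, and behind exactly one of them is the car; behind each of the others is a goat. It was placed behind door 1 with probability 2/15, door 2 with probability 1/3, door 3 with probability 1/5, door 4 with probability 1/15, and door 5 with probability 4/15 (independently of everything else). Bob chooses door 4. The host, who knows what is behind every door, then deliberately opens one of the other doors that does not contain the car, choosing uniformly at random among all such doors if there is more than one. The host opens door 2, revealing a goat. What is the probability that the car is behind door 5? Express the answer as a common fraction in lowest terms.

16/39

Consider each possible location of the car in turn.
If it is behind door 1 (prior 2/15): the host has 3 equally likely choices, so probability 1/3; weight (2/15)·(1/3) = 2/45.
If it is behind door 2 (prior 1/3): the host opened door 2, so this case is ruled out; weight (1/3)·0 = 0.
If it is behind door 3 (prior 1/5): the host has 3 equally likely choices, so probability 1/3; weight (1/5)·(1/3) = 1/15.
If it is behind door 4 (prior 1/15): the host has 4 equally likely choices, so probability 1/4; weight (1/15)·(1/4) = 1/60.
If it is behind door 5 (prior 4/15): the host has 3 equally likely choices, so probability 1/3; weight (4/15)·(1/3) = 4/45.
The weights sum to 13/60.
So P(the car behind door 5 | the host opened door 2) = (4/45) / (13/60) = 16/39.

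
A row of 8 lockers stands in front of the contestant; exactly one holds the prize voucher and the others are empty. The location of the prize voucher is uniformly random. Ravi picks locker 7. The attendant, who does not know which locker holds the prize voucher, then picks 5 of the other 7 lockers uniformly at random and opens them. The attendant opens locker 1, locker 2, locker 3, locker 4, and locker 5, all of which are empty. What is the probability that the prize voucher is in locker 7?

Condition on the true location of the prize voucher.
If it is in any of lockers 1, 2, 3, 4, and 5 (prior 1/8 each): that locker was opened and seen not to hold the prize — ruled out; weight (1/8)·0 = 0 each.
If it is in any of lockers 6, 7, and 8 (prior 1/8 each): the attendant picks exactly this set with probability 1/21 regardless, and none is the prize; weight (1/8)·(1/21) = 1/168 each.
The weights sum to 1/56.
So P(the prize voucher in locker 7 | the attendant opened locker 1, locker 2, locker 3, locker 4, and locker 5) = (1/168) / (1/56) = 1/3.

1/3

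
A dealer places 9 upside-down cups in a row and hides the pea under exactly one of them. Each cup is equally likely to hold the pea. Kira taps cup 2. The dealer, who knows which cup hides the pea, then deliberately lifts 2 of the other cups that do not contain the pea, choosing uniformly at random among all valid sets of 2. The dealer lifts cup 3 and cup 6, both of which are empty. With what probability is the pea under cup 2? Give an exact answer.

Consider each possible location of the pea in turn.
If it is under any of cups 1, 4, 5, 7, 8, and 9 (prior 1/9 each): the dealer has 21 equally likely choices, so probability 1/21; weight (1/9)·(1/21) = 1/189 each.
If it is under cup 2 (prior 1/9): the dealer has 28 equally likely choices, so probability 1/28; weight (1/9)·(1/28) = 1/252.
If it is under either of cups 3 and 6 (prior 1/9 each): that cup was opened and seen not to hold the prize — ruled out; weight (1/9)·0 = 0 each.
The weights sum to 1/28.
So P(the pea under cup 2 | the dealer opened cup 3 and cup 6) = (1/252) / (1/28) = 1/9.

1/9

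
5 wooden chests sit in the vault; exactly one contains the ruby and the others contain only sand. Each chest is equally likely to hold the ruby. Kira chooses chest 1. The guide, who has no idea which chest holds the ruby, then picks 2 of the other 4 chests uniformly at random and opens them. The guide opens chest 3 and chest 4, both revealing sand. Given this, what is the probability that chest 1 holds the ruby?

1/3

Apply Bayes' rule, conditioning on where the ruby actually is.
If it is in any of chests 1, 2, and 5 (prior 1/5 each): the guide picks exactly this set with probability 1/6 regardless, and none is the prize; weight (1/5)·(1/6) = 1/30 each.
If it is in either of chests 3 and 4 (prior 1/5 each): that chest was opened and seen not to hold the prize — ruled out; weight (1/5)·0 = 0 each.
The weights sum to 1/10.
So P(the ruby in chest 1 | the guide opened chest 3 and chest 4) = (1/30) / (1/10) = 1/3.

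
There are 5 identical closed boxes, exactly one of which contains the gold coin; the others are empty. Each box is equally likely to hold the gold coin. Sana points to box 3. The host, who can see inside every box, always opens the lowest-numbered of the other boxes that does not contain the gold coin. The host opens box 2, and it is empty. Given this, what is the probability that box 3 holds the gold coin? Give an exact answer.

0

Consider each possible location of the gold coin in turn.
If it is in box 1 (prior 1/5): box 2 is the lowest-numbered option available, probability 1; weight (1/5)·1 = 1/5.
If it is in box 2 (prior 1/5): the host opened box 2, so this case is ruled out; weight (1/5)·0 = 0.
If it is in any of boxes 3, 4, and 5 (prior 1/5 each): the host would have opened box 1 instead, probability 0; weight (1/5)·0 = 0 each.
The weights sum to 1/5.
So P(the gold coin in box 3 | the host opened box 2) = 0 / (1/5) = 0.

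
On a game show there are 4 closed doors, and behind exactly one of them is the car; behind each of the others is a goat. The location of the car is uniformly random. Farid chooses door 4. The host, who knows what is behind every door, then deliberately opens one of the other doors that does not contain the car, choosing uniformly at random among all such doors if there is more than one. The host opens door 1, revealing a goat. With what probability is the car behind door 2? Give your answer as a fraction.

3/8

Condition on the true location of the car.
If it is behind door 1 (prior 1/4): the host opened door 1, so this case is ruled out; weight (1/4)·0 = 0.
If it is behind either of doors 2 and 3 (prior 1/4 each): the host has 2 equally likely choices, so probability 1/2; weight (1/4)·(1/2) = 1/8 each.
If it is behind door 4 (prior 1/4): the host has 3 equally likely choices, so probability 1/3; weight (1/4)·(1/3) = 1/12.
The weights sum to 1/3.
So P(the car behind door 2 | the host opened door 1) = (1/8) / (1/3) = 3/8.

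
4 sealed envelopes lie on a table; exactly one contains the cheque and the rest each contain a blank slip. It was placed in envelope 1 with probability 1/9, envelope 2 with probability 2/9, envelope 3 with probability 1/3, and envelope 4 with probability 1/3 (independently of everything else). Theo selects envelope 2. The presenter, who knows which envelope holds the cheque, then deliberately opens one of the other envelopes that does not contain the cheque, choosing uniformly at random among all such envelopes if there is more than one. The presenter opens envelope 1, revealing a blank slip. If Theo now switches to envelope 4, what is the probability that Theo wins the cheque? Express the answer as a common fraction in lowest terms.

9/22

Condition on the true location of the cheque.
If it is in envelope 1 (prior 1/9): the presenter opened envelope 1, so this case is ruled out; weight (1/9)·0 = 0.
If it is in envelope 2 (prior 2/9): the presenter has 3 equally likely choices, so probability 1/3; weight (2/9)·(1/3) = 2/27.
If it is in either of envelopes 3 and 4 (prior 1/3 each): the presenter has 2 equally likely choices, so probability 1/2; weight (1/3)·(1/2) = 1/6 each.
The weights sum to 11/27.
So P(the cheque in envelope 4 | the presenter opened envelope 1) = (1/6) / (11/27) = 9/22.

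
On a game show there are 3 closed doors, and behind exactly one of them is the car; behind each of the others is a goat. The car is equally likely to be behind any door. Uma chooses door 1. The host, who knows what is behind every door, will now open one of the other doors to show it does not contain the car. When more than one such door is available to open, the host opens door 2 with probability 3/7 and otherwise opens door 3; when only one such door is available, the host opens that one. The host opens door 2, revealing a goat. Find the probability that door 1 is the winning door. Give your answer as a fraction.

Apply Bayes' rule, conditioning on where the car actually is.
If it is behind door 1 (prior 1/3): door 2 is available, opened with probability 3/7; weight (1/3)·(3/7) = 1/7.
If it is behind door 2 (prior 1/3): the host opened door 2, so this case is ruled out; weight (1/3)·0 = 0.
If it is behind door 3 (prior 1/3): only door 2 is available, probability 1; weight (1/3)·1 = 1/3.
The weights sum to 10/21.
So P(the car behind door 1 | the host opened door 2) = (1/7) / (10/21) = 3/10.

3/10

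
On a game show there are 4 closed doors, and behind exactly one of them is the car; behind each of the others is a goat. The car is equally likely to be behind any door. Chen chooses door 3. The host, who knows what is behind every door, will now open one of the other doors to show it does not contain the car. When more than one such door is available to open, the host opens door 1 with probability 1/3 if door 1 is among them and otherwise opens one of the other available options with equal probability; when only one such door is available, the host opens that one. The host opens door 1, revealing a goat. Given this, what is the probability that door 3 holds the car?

1/3

Apply Bayes' rule, conditioning on where the car actually is.
If it is behind door 1 (prior 1/4): the host opened door 1, so this case is ruled out; weight (1/4)·0 = 0.
If it is behind any of doors 2, 3, and 4 (prior 1/4 each): door 1 is available, opened with probability 1/3; weight (1/4)·(1/3) = 1/12 each.
The weights sum to 1/4.
So P(the car behind door 3 | the host opened door 1) = (1/12) / (1/4) = 1/3.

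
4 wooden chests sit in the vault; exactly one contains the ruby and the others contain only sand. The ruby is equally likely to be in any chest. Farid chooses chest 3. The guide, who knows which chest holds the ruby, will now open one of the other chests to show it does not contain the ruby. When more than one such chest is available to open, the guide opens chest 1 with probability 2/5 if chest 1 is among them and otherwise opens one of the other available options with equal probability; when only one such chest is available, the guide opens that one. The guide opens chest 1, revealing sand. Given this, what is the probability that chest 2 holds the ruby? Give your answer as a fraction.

1/3

Apply Bayes' rule, conditioning on where the ruby actually is.
If it is in chest 1 (prior 1/4): the guide opened chest 1, so this case is ruled out; weight (1/4)·0 = 0.
If it is in any of chests 2, 3, and 4 (prior 1/4 each): chest 1 is available, opened with probability 2/5; weight (1/4)·(2/5) = 1/10 each.
The weights sum to 3/10.
So P(the ruby in chest 2 | the guide opened chest 1) = (1/10) / (3/10) = 1/3.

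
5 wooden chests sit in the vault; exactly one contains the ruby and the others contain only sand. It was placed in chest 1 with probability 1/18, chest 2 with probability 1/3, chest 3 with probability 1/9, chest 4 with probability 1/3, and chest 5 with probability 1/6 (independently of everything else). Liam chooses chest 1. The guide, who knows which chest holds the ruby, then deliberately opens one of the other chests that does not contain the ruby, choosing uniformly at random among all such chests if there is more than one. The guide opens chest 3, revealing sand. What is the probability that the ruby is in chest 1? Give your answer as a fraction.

1/21

Apply Bayes' rule, conditioning on where the ruby actually is.
If it is in chest 1 (prior 1/18): the guide has 4 equally likely choices, so probability 1/4; weight (1/18)·(1/4) = 1/72.
If it is in either of chests 2 and 4 (prior 1/3 each): the guide has 3 equally likely choices, so probability 1/3; weight (1/3)·(1/3) = 1/9 each.
If it is in chest 3 (prior 1/9): the guide opened chest 3, so this case is ruled out; weight (1/9)·0 = 0.
If it is in chest 5 (prior 1/6): the guide has 3 equally likely choices, so probability 1/3; weight (1/6)·(1/3) = 1/18.
The weights sum to 7/24.
So P(the ruby in chest 1 | the guide opened chest 3) = (1/72) / (7/24) = 1/21.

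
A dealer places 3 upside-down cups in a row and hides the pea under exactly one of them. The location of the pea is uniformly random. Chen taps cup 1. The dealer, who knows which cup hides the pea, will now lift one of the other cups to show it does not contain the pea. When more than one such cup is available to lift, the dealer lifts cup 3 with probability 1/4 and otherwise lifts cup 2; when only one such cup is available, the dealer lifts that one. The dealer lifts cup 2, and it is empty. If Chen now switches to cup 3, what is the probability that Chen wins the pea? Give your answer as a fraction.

4/7

Apply Bayes' rule, conditioning on where the pea actually is.
If it is under cup 1 (prior 1/3): cup 3 is available but not opened, probability 3/4; weight (1/3)·(3/4) = 1/4.
If it is under cup 2 (prior 1/3): the dealer opened cup 2, so this case is ruled out; weight (1/3)·0 = 0.
If it is under cup 3 (prior 1/3): only cup 2 is available, probability 1; weight (1/3)·1 = 1/3.
The weights sum to 7/12.
So P(the pea under cup 3 | the dealer opened cup 2) = (1/3) / (7/12) = 4/7.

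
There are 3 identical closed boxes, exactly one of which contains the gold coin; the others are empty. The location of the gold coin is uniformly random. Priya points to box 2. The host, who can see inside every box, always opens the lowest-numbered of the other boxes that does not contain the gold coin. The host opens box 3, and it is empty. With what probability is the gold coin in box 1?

Consider each possible location of the gold coin in turn.
If it is in box 1 (prior 1/3): box 3 is the lowest-numbered option available, probability 1; weight (1/3)·1 = 1/3.
If it is in box 2 (prior 1/3): the host would have opened box 1 instead, probability 0; weight (1/3)·0 = 0.
If it is in box 3 (prior 1/3): the host opened box 3, so this case is ruled out; weight (1/3)·0 = 0.
The weights sum to 1/3.
So P(the gold coin in box 1 | the host opened box 3) = (1/3) / (1/3) = 1.

1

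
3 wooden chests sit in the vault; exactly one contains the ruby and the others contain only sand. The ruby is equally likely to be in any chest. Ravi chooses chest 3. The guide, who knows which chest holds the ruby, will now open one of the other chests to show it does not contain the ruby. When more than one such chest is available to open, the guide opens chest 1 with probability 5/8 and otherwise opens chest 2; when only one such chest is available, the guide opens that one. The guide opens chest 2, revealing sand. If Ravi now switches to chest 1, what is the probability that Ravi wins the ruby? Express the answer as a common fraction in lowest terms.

Consider each possible location of the ruby in turn.
If it is in chest 1 (prior 1/3): only chest 2 is available, probability 1; weight (1/3)·1 = 1/3.
If it is in chest 2 (prior 1/3): the guide opened chest 2, so this case is ruled out; weight (1/3)·0 = 0.
If it is in chest 3 (prior 1/3): chest 1 is available but not opened, probability 3/8; weight (1/3)·(3/8) = 1/8.
The weights sum to 11/24.
So P(the ruby in chest 1 | the guide opened chest 2) = (1/3) / (11/24) = 8/11.

8/11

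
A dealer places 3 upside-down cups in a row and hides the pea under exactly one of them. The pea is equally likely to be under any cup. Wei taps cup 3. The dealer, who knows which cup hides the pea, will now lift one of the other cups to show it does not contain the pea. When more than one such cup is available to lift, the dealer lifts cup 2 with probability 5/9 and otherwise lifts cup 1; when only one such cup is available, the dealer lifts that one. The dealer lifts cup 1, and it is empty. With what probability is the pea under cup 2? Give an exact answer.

Consider each possible location of the pea in turn.
If it is under cup 1 (prior 1/3): the dealer opened cup 1, so this case is ruled out; weight (1/3)·0 = 0.
If it is under cup 2 (prior 1/3): only cup 1 is available, probability 1; weight (1/3)·1 = 1/3.
If it is under cup 3 (prior 1/3): cup 2 is available but not opened, probability 4/9; weight (1/3)·(4/9) = 4/27.
The weights sum to 13/27.
So P(the pea under cup 2 | the dealer opened cup 1) = (1/3) / (13/27) = 9/13.

9/13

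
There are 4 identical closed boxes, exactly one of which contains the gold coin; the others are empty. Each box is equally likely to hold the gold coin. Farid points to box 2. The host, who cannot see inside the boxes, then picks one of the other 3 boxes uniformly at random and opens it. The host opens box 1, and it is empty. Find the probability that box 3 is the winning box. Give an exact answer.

1/3

Because the host chose which box to open without knowing where the gold coin is, the choice is independent of the prize location. Learning that box 1 does not hold the gold coin simply rules out that one location and leaves the remaining 3 boxes still equally likely by symmetry.
So P(the gold coin in box 3) = 1/3.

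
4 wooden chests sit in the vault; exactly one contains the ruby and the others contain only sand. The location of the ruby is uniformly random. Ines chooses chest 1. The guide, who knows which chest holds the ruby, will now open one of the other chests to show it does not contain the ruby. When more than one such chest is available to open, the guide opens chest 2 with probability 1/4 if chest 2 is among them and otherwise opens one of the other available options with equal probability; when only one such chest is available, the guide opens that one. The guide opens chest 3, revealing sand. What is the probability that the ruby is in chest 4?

6/13

Apply Bayes' rule, conditioning on where the ruby actually is.
If it is in chest 1 (prior 1/4): chest 2 is available but not opened; chest 3 gets probability (1 − 1/4)/2 = 3/8; weight (1/4)·(3/8) = 3/32.
If it is in chest 2 (prior 1/4): chest 2 holds the prize so is unavailable; the guide chooses uniformly among the 2 others, probability 1/2; weight (1/4)·(1/2) = 1/8.
If it is in chest 3 (prior 1/4): the guide opened chest 3, so this case is ruled out; weight (1/4)·0 = 0.
If it is in chest 4 (prior 1/4): chest 2 is available but not opened, probability 3/4; weight (1/4)·(3/4) = 3/16.
The weights sum to 13/32.
So P(the ruby in chest 4 | the guide opened chest 3) = (3/16) / (13/32) = 6/13.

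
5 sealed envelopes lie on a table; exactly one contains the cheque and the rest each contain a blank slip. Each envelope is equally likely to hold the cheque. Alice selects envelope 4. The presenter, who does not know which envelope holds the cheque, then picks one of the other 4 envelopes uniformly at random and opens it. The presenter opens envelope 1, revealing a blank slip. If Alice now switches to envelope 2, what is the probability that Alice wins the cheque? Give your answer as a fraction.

1/4

Condition on the true location of the cheque.
If it is in envelope 1 (prior 1/5): the presenter opened envelope 1, so this case is ruled out; weight (1/5)·0 = 0.
If it is in any of envelopes 2, 3, 4, and 5 (prior 1/5 each): the presenter picks envelope 1 with probability 1/4 regardless, and it is not the prize; weight (1/5)·(1/4) = 1/20 each.
The weights sum to 1/5.
So P(the cheque in envelope 2 | the presenter opened envelope 1) = (1/20) / (1/5) = 1/4.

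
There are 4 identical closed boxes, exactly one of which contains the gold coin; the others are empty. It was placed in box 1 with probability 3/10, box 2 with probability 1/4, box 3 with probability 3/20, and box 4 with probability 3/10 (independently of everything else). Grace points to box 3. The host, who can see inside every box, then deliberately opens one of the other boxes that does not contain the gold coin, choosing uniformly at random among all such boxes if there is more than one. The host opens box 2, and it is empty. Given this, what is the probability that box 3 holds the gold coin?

1/7

Apply Bayes' rule, conditioning on where the gold coin actually is.
If it is in either of boxes 1 and 4 (prior 3/10 each): the host has 2 equally likely choices, so probability 1/2; weight (3/10)·(1/2) = 3/20 each.
If it is in box 2 (prior 1/4): the host opened box 2, so this case is ruled out; weight (1/4)·0 = 0.
If it is in box 3 (prior 3/20): the host has 3 equally likely choices, so probability 1/3; weight (3/20)·(1/3) = 1/20.
The weights sum to 7/20.
So P(the gold coin in box 3 | the host opened box 2) = (1/20) / (7/20) = 1/7.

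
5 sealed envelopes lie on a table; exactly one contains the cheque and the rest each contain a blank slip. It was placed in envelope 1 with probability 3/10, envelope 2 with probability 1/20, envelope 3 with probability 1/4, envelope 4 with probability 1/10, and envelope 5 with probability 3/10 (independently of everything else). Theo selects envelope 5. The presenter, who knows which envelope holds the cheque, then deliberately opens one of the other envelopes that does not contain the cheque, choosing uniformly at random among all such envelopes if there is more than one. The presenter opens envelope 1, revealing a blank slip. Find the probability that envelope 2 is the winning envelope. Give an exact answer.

Condition on the true location of the cheque.
If it is in envelope 1 (prior 3/10): the presenter opened envelope 1, so this case is ruled out; weight (3/10)·0 = 0.
If it is in envelope 2 (prior 1/20): the presenter has 3 equally likely choices, so probability 1/3; weight (1/20)·(1/3) = 1/60.
If it is in envelope 3 (prior 1/4): the presenter has 3 equally likely choices, so probability 1/3; weight (1/4)·(1/3) = 1/12.
If it is in envelope 4 (prior 1/10): the presenter has 3 equally likely choices, so probability 1/3; weight (1/10)·(1/3) = 1/30.
If it is in envelope 5 (prior 3/10): the presenter has 4 equally likely choices, so probability 1/4; weight (3/10)·(1/4) = 3/40.
The weights sum to 5/24.
So P(the cheque in envelope 2 | the presenter opened envelope 1) = (1/60) / (5/24) = 2/25.

2/25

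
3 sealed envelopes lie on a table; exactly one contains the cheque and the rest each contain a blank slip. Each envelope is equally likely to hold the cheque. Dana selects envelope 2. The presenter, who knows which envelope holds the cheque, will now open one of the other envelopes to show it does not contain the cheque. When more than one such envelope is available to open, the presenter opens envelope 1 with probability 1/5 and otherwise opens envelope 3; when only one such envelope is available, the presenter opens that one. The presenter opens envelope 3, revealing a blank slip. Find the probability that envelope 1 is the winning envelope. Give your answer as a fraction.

5/9

Consider each possible location of the cheque in turn.
If it is in envelope 1 (prior 1/3): only envelope 3 is available, probability 1; weight (1/3)·1 = 1/3.
If it is in envelope 2 (prior 1/3): envelope 1 is available but not opened, probability 4/5; weight (1/3)·(4/5) = 4/15.
If it is in envelope 3 (prior 1/3): the presenter opened envelope 3, so this case is ruled out; weight (1/3)·0 = 0.
The weights sum to 3/5.
So P(the cheque in envelope 1 | the presenter opened envelope 3) = (1/3) / (3/5) = 5/9.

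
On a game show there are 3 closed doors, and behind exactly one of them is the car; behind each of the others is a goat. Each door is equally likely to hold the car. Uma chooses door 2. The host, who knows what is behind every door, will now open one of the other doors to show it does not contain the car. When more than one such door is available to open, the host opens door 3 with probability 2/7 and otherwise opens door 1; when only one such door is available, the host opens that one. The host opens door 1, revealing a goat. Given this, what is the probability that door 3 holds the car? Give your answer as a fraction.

7/12

Apply Bayes' rule, conditioning on where the car actually is.
If it is behind door 1 (prior 1/3): the host opened door 1, so this case is ruled out; weight (1/3)·0 = 0.
If it is behind door 2 (prior 1/3): door 3 is available but not opened, probability 5/7; weight (1/3)·(5/7) = 5/21.
If it is behind door 3 (prior 1/3): only door 1 is available, probability 1; weight (1/3)·1 = 1/3.
The weights sum to 4/7.
So P(the car behind door 3 | the host opened door 1) = (1/3) / (4/7) = 7/12.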